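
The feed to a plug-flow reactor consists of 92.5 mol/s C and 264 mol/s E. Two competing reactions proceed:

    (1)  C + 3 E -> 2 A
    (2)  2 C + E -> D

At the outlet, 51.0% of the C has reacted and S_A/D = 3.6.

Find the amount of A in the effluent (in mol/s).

Conversion of C: C consumed = 0.51 × 92.5 = 47.18 mol/s = 1ξ₁ + 2ξ₂.
Selectivity: 2ξ₁ / (1ξ₂) = 3.6 → ξ₁ = 1.8 ξ₂.
Substitute: (1·1.8 + 2) ξ₂ = 47.18 → ξ₂ = 12.41 mol/s, ξ₁ = 22.35 mol/s.
Outlet amounts (n = n₀ + Σ ν·ξ):
  C: 92.5 − 1(22.35) − 2(12.41) = 45.32
  E: 264 − 3(22.35) − 1(12.41) = 184.5
  A: 0 + 2(22.35) = 44.69
  D: 0 + 1(12.41) = 12.41

44.7 mol/s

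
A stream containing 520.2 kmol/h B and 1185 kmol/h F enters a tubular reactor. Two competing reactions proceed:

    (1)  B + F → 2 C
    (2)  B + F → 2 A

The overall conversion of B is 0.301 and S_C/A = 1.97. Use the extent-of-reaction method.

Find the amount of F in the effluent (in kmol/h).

Conversion of B: B consumed = 0.301 × 520.2 = 156.6 kmol/h = 1ξ₁ + 1ξ₂.
Selectivity: 2ξ₁ / (2ξ₂) = 1.97 → ξ₁ = 1.97 ξ₂.
Substitute: (1·1.97 + 1) ξ₂ = 156.6 → ξ₂ = 52.72 kmol/h, ξ₁ = 103.9 kmol/h.
Outlet amounts (n = n₀ + Σ ν·ξ):
  B: 520.2 − 1(103.9) − 1(52.72) = 363.6
  F: 1185 − 1(103.9) − 1(52.72) = 1028
  C: 0 + 2(103.9) = 207.7
  A: 0 + 2(52.72) = 105.4

1030 kmol/h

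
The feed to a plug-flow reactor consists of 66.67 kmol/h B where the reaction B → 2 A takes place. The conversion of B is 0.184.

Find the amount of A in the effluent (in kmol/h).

24.5 kmol/h

B reacted = 0.184 × 66.67 = 12.27 kmol/h; ν_B = −1, so ξ = 12.27/1 = 12.27 kmol/h.
Outlet amounts (n = n₀ + ν ξ):
  B: 66.67 − 1(12.27) = 54.4
  A: 0 + 2(12.27) = 24.53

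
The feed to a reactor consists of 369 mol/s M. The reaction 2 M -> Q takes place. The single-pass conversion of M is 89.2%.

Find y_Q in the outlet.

0.805

M reacted = 0.892 × 369 = 329.1 mol/s; ν_M = −2, so ξ = 329.1/2 = 164.6 mol/s.
Outlet amounts (n = n₀ + ν ξ):
  M: 369 − 2(164.6) = 39.85
  Q: 0 + 1(164.6) = 164.6
Total out = 204.4 mol/s; y_Q = 164.6 / 204.4 = 0.8051.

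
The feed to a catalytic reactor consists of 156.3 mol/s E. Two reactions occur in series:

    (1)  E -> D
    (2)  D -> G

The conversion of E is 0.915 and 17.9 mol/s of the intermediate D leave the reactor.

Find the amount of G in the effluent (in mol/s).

125 mol/s

Conversion of E: E consumed = 1ξ₁ = 0.915 × 156.3 → ξ₁ = 143 mol/s.
D balance: n_D = 0 + 1ξ₁ − 1ξ₂ = 17.9 → ξ₂ = (1·143 − 17.9)/1 = 125.1 mol/s.
Outlet amounts (n = n₀ + Σ ν·ξ):
  E: 156.3 − 1(143) = 13.29
  D: 0 + 1(143) − 1(125.1) = 17.9
  G: 0 + 1(125.1) = 125.1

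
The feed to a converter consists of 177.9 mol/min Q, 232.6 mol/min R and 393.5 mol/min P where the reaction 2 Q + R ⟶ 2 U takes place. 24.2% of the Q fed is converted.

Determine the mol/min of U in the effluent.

Q reacted = 0.242 × 177.9 = 43.05 mol/min; ν_Q = −2, so ξ = 43.05/2 = 21.53 mol/min.
Outlet amounts (n = n₀ + ν ξ):
  Q: 177.9 − 2(21.53) = 134.8
  R: 232.6 − 1(21.53) = 211.1
  U: 0 + 2(21.53) = 43.05
  P: 393.5 (inert)

43.1 mol/min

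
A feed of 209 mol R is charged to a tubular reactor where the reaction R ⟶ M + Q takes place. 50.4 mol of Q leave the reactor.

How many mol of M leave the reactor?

50.4 mol

For Q: n = n₀ + 1ξ → 50.4 = 0 + 1ξ, giving ξ = 50.4 mol.
Outlet amounts (n = n₀ + ν ξ):
  R: 209 − 1(50.4) = 158.6
  M: 0 + 1(50.4) = 50.4
  Q: 0 + 1(50.4) = 50.4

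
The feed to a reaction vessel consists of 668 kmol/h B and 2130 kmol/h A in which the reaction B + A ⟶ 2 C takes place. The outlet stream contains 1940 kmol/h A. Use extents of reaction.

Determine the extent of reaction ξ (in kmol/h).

For A: n = n₀ − 1ξ → 1940 = 2130 − 1ξ, giving ξ = 190 kmol/h.
Outlet amounts (n = n₀ + ν ξ):
  B: 668 − 1(190) = 478
  A: 2130 − 1(190) = 1940
  C: 0 + 2(190) = 380

ξ = 190 kmol/h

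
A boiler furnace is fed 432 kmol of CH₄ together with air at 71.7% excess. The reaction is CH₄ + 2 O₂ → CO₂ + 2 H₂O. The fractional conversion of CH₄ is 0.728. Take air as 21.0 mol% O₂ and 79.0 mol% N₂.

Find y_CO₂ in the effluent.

Stoichiometric O₂ = 2 × 432 = 864 kmol; O₂ fed = 864 × 1.717 = 1483 kmol.
N₂ fed = 1483 × 79/21 = 5581 kmol.
Fuel reacted = 0.728 × 432 → ξ = 314.5 kmol.
Outlet (n = n₀ + ν ξ):
  CH₄: 432 − 1(314.5) = 117.5
  O₂: 1483 − 2(314.5) = 854.5
  N₂: 5581 (inert)
  CO₂: 0 + 1(314.5) = 314.5
  H₂O: 0 + 2(314.5) = 629
Total out = 7496 kmol; y_CO₂ = 314.5 / 7496 = 0.04195.

0.042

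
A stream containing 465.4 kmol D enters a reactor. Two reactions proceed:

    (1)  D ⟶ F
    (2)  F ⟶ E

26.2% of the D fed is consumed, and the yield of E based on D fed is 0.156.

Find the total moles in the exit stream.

Conversion of D: D consumed = 1ξ₁ = 0.262 × 465.4 → ξ₁ = 121.9 kmol.
Yield of E: 1ξ₂ / 465.4 = 0.156 → ξ₂ = 72.6 kmol.
Outlet amounts (n = n₀ + Σ ν·ξ):
  D: 465.4 − 1(121.9) = 343.5
  F: 0 + 1(121.9) − 1(72.6) = 49.33
  E: 0 + 1(72.6) = 72.6
Total out = 343.5 + 49.33 + 72.6 = 465.4 kmol.

465 kmol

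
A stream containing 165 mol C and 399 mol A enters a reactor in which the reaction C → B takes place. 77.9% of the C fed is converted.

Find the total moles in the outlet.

564 mol

C reacted = 0.779 × 165 = 128.5 mol; ν_C = −1, so ξ = 128.5/1 = 128.5 mol.
Outlet amounts (n = n₀ + ν ξ):
  C: 165 − 1(128.5) = 36.47
  B: 0 + 1(128.5) = 128.5
  A: 399 (inert)
Total out = 36.47 + 128.5 + 399 = 564 mol.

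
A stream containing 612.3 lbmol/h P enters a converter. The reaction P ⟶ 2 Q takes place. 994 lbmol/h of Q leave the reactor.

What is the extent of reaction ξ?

For Q: n = n₀ + 2ξ → 994 = 0 + 2ξ, giving ξ = 497 lbmol/h.
Outlet amounts (n = n₀ + ν ξ):
  P: 612.3 − 1(497) = 115.3
  Q: 0 + 2(497) = 994

ξ = 497 lbmol/h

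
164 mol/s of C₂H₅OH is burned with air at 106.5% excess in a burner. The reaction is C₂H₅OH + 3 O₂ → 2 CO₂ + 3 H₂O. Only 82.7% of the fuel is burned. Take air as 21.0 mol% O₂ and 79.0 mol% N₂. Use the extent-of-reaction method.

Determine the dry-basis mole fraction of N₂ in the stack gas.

Stoichiometric O₂ = 3 × 164 = 492 mol/s; O₂ fed = 492 × 2.065 = 1016 mol/s.
N₂ fed = 1016 × 79/21 = 3822 mol/s.
Fuel reacted = 0.827 × 164 → ξ = 135.6 mol/s.
Outlet (n = n₀ + ν ξ):
  C₂H₅OH: 164 − 1(135.6) = 28.37
  O₂: 1016 − 3(135.6) = 609.1
  N₂: 3822 (inert)
  CO₂: 0 + 2(135.6) = 271.3
  H₂O: 0 + 3(135.6) = 406.9
Dry total = 4731 mol/s; y_N₂ (dry) = 3822 / 4731 = 0.8079.

0.808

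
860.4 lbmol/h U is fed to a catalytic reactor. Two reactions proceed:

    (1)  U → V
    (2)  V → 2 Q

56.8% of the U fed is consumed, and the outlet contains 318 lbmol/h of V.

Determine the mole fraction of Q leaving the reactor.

Conversion of U: U consumed = 1ξ₁ = 0.568 × 860.4 → ξ₁ = 488.7 lbmol/h.
V balance: n_V = 0 + 1ξ₁ − 1ξ₂ = 318 → ξ₂ = (1·488.7 − 318)/1 = 170.7 lbmol/h.
Outlet amounts (n = n₀ + Σ ν·ξ):
  U: 860.4 − 1(488.7) = 371.7
  V: 0 + 1(488.7) − 1(170.7) = 318
  Q: 0 + 2(170.7) = 341.4
Total out = 1031 lbmol/h; y_Q = 341.4 / 1031 = 0.3311.

0.331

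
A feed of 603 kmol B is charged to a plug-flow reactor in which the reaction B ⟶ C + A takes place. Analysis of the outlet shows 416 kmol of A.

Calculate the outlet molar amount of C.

For A: n = n₀ + 1ξ → 416 = 0 + 1ξ, giving ξ = 416 kmol.
Outlet amounts (n = n₀ + ν ξ):
  B: 603 − 1(416) = 187
  C: 0 + 1(416) = 416
  A: 0 + 1(416) = 416

416 kmol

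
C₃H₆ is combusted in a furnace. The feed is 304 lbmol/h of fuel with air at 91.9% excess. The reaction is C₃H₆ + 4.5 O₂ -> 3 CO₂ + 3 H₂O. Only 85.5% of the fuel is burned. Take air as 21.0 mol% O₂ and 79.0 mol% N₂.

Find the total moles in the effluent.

Stoichiometric O₂ = 4.5 × 304 = 1368 lbmol/h; O₂ fed = 1368 × 1.919 = 2625 lbmol/h.
N₂ fed = 2625 × 79/21 = 9876 lbmol/h.
Fuel reacted = 0.855 × 304 → ξ = 259.9 lbmol/h.
Outlet (n = n₀ + ν ξ):
  C₃H₆: 304 − 1(259.9) = 44.08
  O₂: 2625 − 4.5(259.9) = 1456
  N₂: 9876 (inert)
  CO₂: 0 + 3(259.9) = 779.8
  H₂O: 0 + 3(259.9) = 779.8
Total out = 44.08 + 1456 + 9876 + 779.8 + 779.8 = 12930 lbmol/h.

12900 lbmol/h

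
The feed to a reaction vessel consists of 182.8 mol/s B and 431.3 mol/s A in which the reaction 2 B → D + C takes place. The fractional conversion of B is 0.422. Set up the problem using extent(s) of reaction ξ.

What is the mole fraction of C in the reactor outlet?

0.0628

B reacted = 0.422 × 182.8 = 77.14 mol/s; ν_B = −2, so ξ = 77.14/2 = 38.57 mol/s.
Outlet amounts (n = n₀ + ν ξ):
  B: 182.8 − 2(38.57) = 105.7
  D: 0 + 1(38.57) = 38.57
  C: 0 + 1(38.57) = 38.57
  A: 431.3 (inert)
Total out = 614.1 mol/s; y_C = 38.57 / 614.1 = 0.06281.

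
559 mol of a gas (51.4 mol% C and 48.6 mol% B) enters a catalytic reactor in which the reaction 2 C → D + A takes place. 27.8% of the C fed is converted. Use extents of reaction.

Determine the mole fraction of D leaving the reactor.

0.0714

C reacted = 0.278 × 287.3 = 79.88 mol; ν_C = −2, so ξ = 79.88/2 = 39.94 mol.
Outlet amounts (n = n₀ + ν ξ):
  C: 287.3 − 2(39.94) = 207.4
  D: 0 + 1(39.94) = 39.94
  A: 0 + 1(39.94) = 39.94
  B: 271.7 (inert)
Total out = 559 mol; y_D = 39.94 / 559 = 0.07145.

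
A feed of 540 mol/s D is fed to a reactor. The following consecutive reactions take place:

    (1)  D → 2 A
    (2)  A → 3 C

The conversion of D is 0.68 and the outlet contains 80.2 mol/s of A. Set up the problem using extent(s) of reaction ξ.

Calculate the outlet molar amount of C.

Conversion of D: D consumed = 1ξ₁ = 0.68 × 540 → ξ₁ = 367.2 mol/s.
A balance: n_A = 0 + 2ξ₁ − 1ξ₂ = 80.2 → ξ₂ = (2·367.2 − 80.2)/1 = 654.2 mol/s.
Outlet amounts (n = n₀ + Σ ν·ξ):
  D: 540 − 1(367.2) = 172.8
  A: 0 + 2(367.2) − 1(654.2) = 80.2
  C: 0 + 3(654.2) = 1963

1960 mol/s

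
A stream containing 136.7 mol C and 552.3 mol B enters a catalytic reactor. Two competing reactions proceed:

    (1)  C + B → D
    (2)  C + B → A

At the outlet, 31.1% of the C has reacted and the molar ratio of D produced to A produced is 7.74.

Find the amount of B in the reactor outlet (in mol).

510 mol

Conversion of C: C consumed = 0.311 × 136.7 = 42.51 mol = 1ξ₁ + 1ξ₂.
Selectivity: 1ξ₁ / (1ξ₂) = 7.74 → ξ₁ = 7.74 ξ₂.
Substitute: (1·7.74 + 1) ξ₂ = 42.51 → ξ₂ = 4.864 mol, ξ₁ = 37.65 mol.
Outlet amounts (n = n₀ + Σ ν·ξ):
  C: 136.7 − 1(37.65) − 1(4.864) = 94.19
  B: 552.3 − 1(37.65) − 1(4.864) = 509.8
  D: 0 + 1(37.65) = 37.65
  A: 0 + 1(4.864) = 4.864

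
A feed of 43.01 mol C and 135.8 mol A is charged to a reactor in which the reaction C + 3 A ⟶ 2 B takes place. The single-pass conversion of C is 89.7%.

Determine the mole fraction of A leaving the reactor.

0.197

C reacted = 0.897 × 43.01 = 38.58 mol; ν_C = −1, so ξ = 38.58/1 = 38.58 mol.
Outlet amounts (n = n₀ + ν ξ):
  C: 43.01 − 1(38.58) = 4.43
  A: 135.8 − 3(38.58) = 20.06
  B: 0 + 2(38.58) = 77.16
Total out = 101.7 mol; y_A = 20.06 / 101.7 = 0.1973.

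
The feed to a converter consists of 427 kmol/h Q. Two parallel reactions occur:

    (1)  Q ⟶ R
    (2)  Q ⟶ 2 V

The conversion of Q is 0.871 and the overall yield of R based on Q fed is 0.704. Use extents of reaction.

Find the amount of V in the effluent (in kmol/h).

143 kmol/h

Yield of R: 1ξ₁ / 427 = 0.704 → ξ₁ = 300.6 kmol/h.
Conversion of Q: 1ξ₁ + 1ξ₂ = 0.871 × 427 = 371.9 → ξ₂ = 71.31 kmol/h.
Outlet amounts (n = n₀ + Σ ν·ξ):
  Q: 427 − 1(300.6) − 1(71.31) = 55.08
  R: 0 + 1(300.6) = 300.6
  V: 0 + 2(71.31) = 142.6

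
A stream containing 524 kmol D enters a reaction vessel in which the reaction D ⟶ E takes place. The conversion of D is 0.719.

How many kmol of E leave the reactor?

377 kmol

D reacted = 0.719 × 524 = 376.8 kmol; ν_D = −1, so ξ = 376.8/1 = 376.8 kmol.
Outlet amounts (n = n₀ + ν ξ):
  D: 524 − 1(376.8) = 147.2
  E: 0 + 1(376.8) = 376.8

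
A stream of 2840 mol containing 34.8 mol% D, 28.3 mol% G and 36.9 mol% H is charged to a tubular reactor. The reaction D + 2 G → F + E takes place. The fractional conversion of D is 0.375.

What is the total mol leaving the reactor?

2470 mol

D reacted = 0.375 × 988.3 = 370.6 mol; ν_D = −1, so ξ = 370.6/1 = 370.6 mol.
Outlet amounts (n = n₀ + ν ξ):
  D: 988.3 − 1(370.6) = 617.7
  G: 803.7 − 2(370.6) = 62.48
  F: 0 + 1(370.6) = 370.6
  E: 0 + 1(370.6) = 370.6
  H: 1048 (inert)
Total out = 617.7 + 62.48 + 370.6 + 370.6 + 1048 = 2469 mol.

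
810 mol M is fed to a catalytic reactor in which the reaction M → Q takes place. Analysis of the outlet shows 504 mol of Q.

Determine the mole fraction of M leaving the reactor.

0.378

For Q: n = n₀ + 1ξ → 504 = 0 + 1ξ, giving ξ = 504 mol.
Outlet amounts (n = n₀ + ν ξ):
  M: 810 − 1(504) = 306
  Q: 0 + 1(504) = 504
Total out = 810 mol; y_M = 306 / 810 = 0.3778.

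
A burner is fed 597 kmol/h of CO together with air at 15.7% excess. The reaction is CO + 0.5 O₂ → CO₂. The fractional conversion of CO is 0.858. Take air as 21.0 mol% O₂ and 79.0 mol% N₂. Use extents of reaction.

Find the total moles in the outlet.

1990 kmol/h

Stoichiometric O₂ = 0.5 × 597 = 298.5 kmol/h; O₂ fed = 298.5 × 1.157 = 345.4 kmol/h.
N₂ fed = 345.4 × 79/21 = 1299 kmol/h.
Fuel reacted = 0.858 × 597 → ξ = 512.2 kmol/h.
Outlet (n = n₀ + ν ξ):
  CO: 597 − 1(512.2) = 84.77
  O₂: 345.4 − 0.5(512.2) = 89.25
  N₂: 1299 (inert)
  CO₂: 0 + 1(512.2) = 512.2
Total out = 84.77 + 89.25 + 1299 + 512.2 = 1985 kmol/h.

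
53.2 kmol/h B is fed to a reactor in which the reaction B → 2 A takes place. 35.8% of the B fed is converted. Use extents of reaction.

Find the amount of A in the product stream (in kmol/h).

B reacted = 0.358 × 53.2 = 19.05 kmol/h; ν_B = −1, so ξ = 19.05/1 = 19.05 kmol/h.
Outlet amounts (n = n₀ + ν ξ):
  B: 53.2 − 1(19.05) = 34.15
  A: 0 + 2(19.05) = 38.09

38.1 kmol/h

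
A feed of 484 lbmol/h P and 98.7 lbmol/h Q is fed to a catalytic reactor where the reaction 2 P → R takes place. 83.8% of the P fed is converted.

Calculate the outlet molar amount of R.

203 lbmol/h

P reacted = 0.838 × 484 = 405.6 lbmol/h; ν_P = −2, so ξ = 405.6/2 = 202.8 lbmol/h.
Outlet amounts (n = n₀ + ν ξ):
  P: 484 − 2(202.8) = 78.41
  R: 0 + 1(202.8) = 202.8
  Q: 98.7 (inert)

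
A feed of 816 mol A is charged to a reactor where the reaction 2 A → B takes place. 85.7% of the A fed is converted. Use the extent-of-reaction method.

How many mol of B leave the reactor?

350 mol

A reacted = 0.857 × 816 = 699.3 mol; ν_A = −2, so ξ = 699.3/2 = 349.7 mol.
Outlet amounts (n = n₀ + ν ξ):
  A: 816 − 2(349.7) = 116.7
  B: 0 + 1(349.7) = 349.7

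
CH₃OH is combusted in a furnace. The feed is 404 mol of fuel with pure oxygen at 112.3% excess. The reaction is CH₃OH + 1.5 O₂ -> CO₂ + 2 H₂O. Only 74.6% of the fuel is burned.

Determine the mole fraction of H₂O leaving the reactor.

Stoichiometric O₂ = 1.5 × 404 = 606 mol; O₂ fed = 606 × 2.123 = 1287 mol.
Fuel reacted = 0.746 × 404 → ξ = 301.4 mol.
Outlet (n = n₀ + ν ξ):
  CH₃OH: 404 − 1(301.4) = 102.6
  O₂: 1287 − 1.5(301.4) = 834.5
  CO₂: 0 + 1(301.4) = 301.4
  H₂O: 0 + 2(301.4) = 602.8
Total out = 1841 mol; y_H₂O = 602.8 / 1841 = 0.3274.

0.327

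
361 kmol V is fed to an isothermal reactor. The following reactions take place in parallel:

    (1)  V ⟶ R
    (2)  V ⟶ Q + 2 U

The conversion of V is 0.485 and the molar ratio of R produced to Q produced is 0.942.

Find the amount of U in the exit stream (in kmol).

Conversion of V: V consumed = 0.485 × 361 = 175.1 kmol = 1ξ₁ + 1ξ₂.
Selectivity: 1ξ₁ / (1ξ₂) = 0.942 → ξ₁ = 0.942 ξ₂.
Substitute: (1·0.942 + 1) ξ₂ = 175.1 → ξ₂ = 90.16 kmol, ξ₁ = 84.93 kmol.
Outlet amounts (n = n₀ + Σ ν·ξ):
  V: 361 − 1(84.93) − 1(90.16) = 185.9
  R: 0 + 1(84.93) = 84.93
  Q: 0 + 1(90.16) = 90.16
  U: 0 + 2(90.16) = 180.3

180 kmol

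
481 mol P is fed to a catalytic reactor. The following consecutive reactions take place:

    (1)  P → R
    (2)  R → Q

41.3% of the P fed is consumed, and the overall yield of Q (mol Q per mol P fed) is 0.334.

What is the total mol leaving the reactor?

481 mol

Conversion of P: P consumed = 1ξ₁ = 0.413 × 481 → ξ₁ = 198.7 mol.
Yield of Q: 1ξ₂ / 481 = 0.334 → ξ₂ = 160.7 mol.
Outlet amounts (n = n₀ + Σ ν·ξ):
  P: 481 − 1(198.7) = 282.3
  R: 0 + 1(198.7) − 1(160.7) = 38
  Q: 0 + 1(160.7) = 160.7
Total out = 282.3 + 38 + 160.7 = 481 mol.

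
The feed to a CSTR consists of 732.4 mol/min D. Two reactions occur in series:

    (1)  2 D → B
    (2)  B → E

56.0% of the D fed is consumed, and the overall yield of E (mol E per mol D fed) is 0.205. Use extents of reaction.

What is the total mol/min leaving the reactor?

Conversion of D: D consumed = 2ξ₁ = 0.56 × 732.4 → ξ₁ = 205.1 mol/min.
Yield of E: 1ξ₂ / 732.4 = 0.205 → ξ₂ = 150.1 mol/min.
Outlet amounts (n = n₀ + Σ ν·ξ):
  D: 732.4 − 2(205.1) = 322.3
  B: 0 + 1(205.1) − 1(150.1) = 54.93
  E: 0 + 1(150.1) = 150.1
Total out = 322.3 + 54.93 + 150.1 = 527.3 mol/min.

527 mol/min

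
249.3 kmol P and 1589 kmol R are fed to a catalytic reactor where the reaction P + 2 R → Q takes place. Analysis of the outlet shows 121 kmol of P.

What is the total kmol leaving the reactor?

For P: n = n₀ − 1ξ → 121 = 249.3 − 1ξ, giving ξ = 128.3 kmol.
Outlet amounts (n = n₀ + ν ξ):
  P: 249.3 − 1(128.3) = 121
  R: 1589 − 2(128.3) = 1332
  Q: 0 + 1(128.3) = 128.3
Total out = 121 + 1332 + 128.3 = 1582 kmol.

1580 kmol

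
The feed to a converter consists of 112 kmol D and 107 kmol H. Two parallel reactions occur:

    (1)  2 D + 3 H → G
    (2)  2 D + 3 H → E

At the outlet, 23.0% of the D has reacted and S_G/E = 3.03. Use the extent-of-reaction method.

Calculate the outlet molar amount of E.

3.2 kmol

Conversion of D: D consumed = 0.23 × 112 = 25.76 kmol = 2ξ₁ + 2ξ₂.
Selectivity: 1ξ₁ / (1ξ₂) = 3.03 → ξ₁ = 3.03 ξ₂.
Substitute: (2·3.03 + 2) ξ₂ = 25.76 → ξ₂ = 3.196 kmol, ξ₁ = 9.684 kmol.
Outlet amounts (n = n₀ + Σ ν·ξ):
  D: 112 − 2(9.684) − 2(3.196) = 86.24
  H: 107 − 3(9.684) − 3(3.196) = 68.36
  G: 0 + 1(9.684) = 9.684
  E: 0 + 1(3.196) = 3.196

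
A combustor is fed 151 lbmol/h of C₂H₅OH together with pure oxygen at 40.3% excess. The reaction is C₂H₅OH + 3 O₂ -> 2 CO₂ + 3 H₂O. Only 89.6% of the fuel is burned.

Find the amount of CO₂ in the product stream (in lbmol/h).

Stoichiometric O₂ = 3 × 151 = 453 lbmol/h; O₂ fed = 453 × 1.403 = 635.6 lbmol/h.
Fuel reacted = 0.896 × 151 → ξ = 135.3 lbmol/h.
Outlet (n = n₀ + ν ξ):
  C₂H₅OH: 151 − 1(135.3) = 15.7
  O₂: 635.6 − 3(135.3) = 229.7
  CO₂: 0 + 2(135.3) = 270.6
  H₂O: 0 + 3(135.3) = 405.9

271 lbmol/h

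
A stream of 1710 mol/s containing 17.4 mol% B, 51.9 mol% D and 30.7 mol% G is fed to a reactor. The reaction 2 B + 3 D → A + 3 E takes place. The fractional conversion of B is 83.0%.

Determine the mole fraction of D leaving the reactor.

B reacted = 0.83 × 297.5 = 247 mol/s; ν_B = −2, so ξ = 247/2 = 123.5 mol/s.
Outlet amounts (n = n₀ + ν ξ):
  B: 297.5 − 2(123.5) = 50.58
  D: 887.5 − 3(123.5) = 517.1
  A: 0 + 1(123.5) = 123.5
  E: 0 + 3(123.5) = 370.4
  G: 525 (inert)
Total out = 1587 mol/s; y_D = 517.1 / 1587 = 0.3259.

0.326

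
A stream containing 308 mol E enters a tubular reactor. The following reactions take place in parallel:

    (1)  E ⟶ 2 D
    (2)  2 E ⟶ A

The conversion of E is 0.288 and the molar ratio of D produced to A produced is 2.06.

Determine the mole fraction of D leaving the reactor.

0.195

Conversion of E: E consumed = 0.288 × 308 = 88.7 mol = 1ξ₁ + 2ξ₂.
Selectivity: 2ξ₁ / (1ξ₂) = 2.06 → ξ₁ = 1.03 ξ₂.
Substitute: (1·1.03 + 2) ξ₂ = 88.7 → ξ₂ = 29.28 mol, ξ₁ = 30.15 mol.
Outlet amounts (n = n₀ + Σ ν·ξ):
  E: 308 − 1(30.15) − 2(29.28) = 219.3
  D: 0 + 2(30.15) = 60.31
  A: 0 + 1(29.28) = 29.28
Total out = 308.9 mol; y_D = 60.31 / 308.9 = 0.1952.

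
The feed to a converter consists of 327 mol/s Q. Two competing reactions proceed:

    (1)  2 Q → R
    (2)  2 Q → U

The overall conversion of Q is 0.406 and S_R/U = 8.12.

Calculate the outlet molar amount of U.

7.28 mol/s

Conversion of Q: Q consumed = 0.406 × 327 = 132.8 mol/s = 2ξ₁ + 2ξ₂.
Selectivity: 1ξ₁ / (1ξ₂) = 8.12 → ξ₁ = 8.12 ξ₂.
Substitute: (2·8.12 + 2) ξ₂ = 132.8 → ξ₂ = 7.279 mol/s, ξ₁ = 59.1 mol/s.
Outlet amounts (n = n₀ + Σ ν·ξ):
  Q: 327 − 2(59.1) − 2(7.279) = 194.2
  R: 0 + 1(59.1) = 59.1
  U: 0 + 1(7.279) = 7.279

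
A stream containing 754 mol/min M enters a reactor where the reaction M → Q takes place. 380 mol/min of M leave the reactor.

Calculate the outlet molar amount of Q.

For M: n = n₀ − 1ξ → 380 = 754 − 1ξ, giving ξ = 374 mol/min.
Outlet amounts (n = n₀ + ν ξ):
  M: 754 − 1(374) = 380
  Q: 0 + 1(374) = 374

374 mol/min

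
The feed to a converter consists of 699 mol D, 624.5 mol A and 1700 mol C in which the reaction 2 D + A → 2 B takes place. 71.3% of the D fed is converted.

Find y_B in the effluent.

0.18

D reacted = 0.713 × 699 = 498.4 mol; ν_D = −2, so ξ = 498.4/2 = 249.2 mol.
Outlet amounts (n = n₀ + ν ξ):
  D: 699 − 2(249.2) = 200.6
  A: 624.5 − 1(249.2) = 375.3
  B: 0 + 2(249.2) = 498.4
  C: 1700 (inert)
Total out = 2774 mol; y_B = 498.4 / 2774 = 0.1796.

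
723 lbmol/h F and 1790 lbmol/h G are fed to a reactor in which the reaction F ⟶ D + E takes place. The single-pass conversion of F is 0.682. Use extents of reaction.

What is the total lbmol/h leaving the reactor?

3010 lbmol/h

F reacted = 0.682 × 723 = 493.1 lbmol/h; ν_F = −1, so ξ = 493.1/1 = 493.1 lbmol/h.
Outlet amounts (n = n₀ + ν ξ):
  F: 723 − 1(493.1) = 229.9
  D: 0 + 1(493.1) = 493.1
  E: 0 + 1(493.1) = 493.1
  G: 1790 (inert)
Total out = 229.9 + 493.1 + 493.1 + 1790 = 3006 lbmol/h.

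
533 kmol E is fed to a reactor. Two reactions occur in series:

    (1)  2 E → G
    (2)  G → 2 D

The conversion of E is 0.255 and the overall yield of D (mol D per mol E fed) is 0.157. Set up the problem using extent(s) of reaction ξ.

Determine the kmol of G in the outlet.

26.1 kmol

Conversion of E: E consumed = 2ξ₁ = 0.255 × 533 → ξ₁ = 67.96 kmol.
Yield of D: 2ξ₂ / 533 = 0.157 → ξ₂ = 41.84 kmol.
Outlet amounts (n = n₀ + Σ ν·ξ):
  E: 533 − 2(67.96) = 397.1
  G: 0 + 1(67.96) − 1(41.84) = 26.12
  D: 0 + 2(41.84) = 83.68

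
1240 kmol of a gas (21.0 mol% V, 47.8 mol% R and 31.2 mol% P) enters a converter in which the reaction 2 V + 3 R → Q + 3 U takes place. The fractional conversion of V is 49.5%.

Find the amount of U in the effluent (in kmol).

V reacted = 0.495 × 260.4 = 128.9 kmol; ν_V = −2, so ξ = 128.9/2 = 64.45 kmol.
Outlet amounts (n = n₀ + ν ξ):
  V: 260.4 − 2(64.45) = 131.5
  R: 592.7 − 3(64.45) = 399.4
  Q: 0 + 1(64.45) = 64.45
  U: 0 + 3(64.45) = 193.3
  P: 386.9 (inert)

193 kmol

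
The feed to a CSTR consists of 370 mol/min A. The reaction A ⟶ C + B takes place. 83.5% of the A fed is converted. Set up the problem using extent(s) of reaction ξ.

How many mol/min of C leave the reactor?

A reacted = 0.835 × 370 = 308.9 mol/min; ν_A = −1, so ξ = 308.9/1 = 308.9 mol/min.
Outlet amounts (n = n₀ + ν ξ):
  A: 370 − 1(308.9) = 61.05
  C: 0 + 1(308.9) = 308.9
  B: 0 + 1(308.9) = 308.9

309 mol/min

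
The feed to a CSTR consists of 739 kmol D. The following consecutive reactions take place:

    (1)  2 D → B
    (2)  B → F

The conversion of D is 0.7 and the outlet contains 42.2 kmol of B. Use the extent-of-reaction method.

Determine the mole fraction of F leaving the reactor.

Conversion of D: D consumed = 2ξ₁ = 0.7 × 739 → ξ₁ = 258.6 kmol.
B balance: n_B = 0 + 1ξ₁ − 1ξ₂ = 42.2 → ξ₂ = (1·258.6 − 42.2)/1 = 216.4 kmol.
Outlet amounts (n = n₀ + Σ ν·ξ):
  D: 739 − 2(258.6) = 221.7
  B: 0 + 1(258.6) − 1(216.4) = 42.2
  F: 0 + 1(216.4) = 216.4
Total out = 480.4 kmol; y_F = 216.4 / 480.4 = 0.4506.

0.451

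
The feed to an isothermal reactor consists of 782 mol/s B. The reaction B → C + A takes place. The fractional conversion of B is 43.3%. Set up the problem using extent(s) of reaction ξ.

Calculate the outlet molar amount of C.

B reacted = 0.433 × 782 = 338.6 mol/s; ν_B = −1, so ξ = 338.6/1 = 338.6 mol/s.
Outlet amounts (n = n₀ + ν ξ):
  B: 782 − 1(338.6) = 443.4
  C: 0 + 1(338.6) = 338.6
  A: 0 + 1(338.6) = 338.6

339 mol/s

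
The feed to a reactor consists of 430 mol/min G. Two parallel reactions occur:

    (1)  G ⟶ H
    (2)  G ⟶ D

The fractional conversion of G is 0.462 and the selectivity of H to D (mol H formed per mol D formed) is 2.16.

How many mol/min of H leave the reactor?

Conversion of G: G consumed = 0.462 × 430 = 198.7 mol/min = 1ξ₁ + 1ξ₂.
Selectivity: 1ξ₁ / (1ξ₂) = 2.16 → ξ₁ = 2.16 ξ₂.
Substitute: (1·2.16 + 1) ξ₂ = 198.7 → ξ₂ = 62.87 mol/min, ξ₁ = 135.8 mol/min.
Outlet amounts (n = n₀ + Σ ν·ξ):
  G: 430 − 1(135.8) − 1(62.87) = 231.3
  H: 0 + 1(135.8) = 135.8
  D: 0 + 1(62.87) = 62.87

136 mol/min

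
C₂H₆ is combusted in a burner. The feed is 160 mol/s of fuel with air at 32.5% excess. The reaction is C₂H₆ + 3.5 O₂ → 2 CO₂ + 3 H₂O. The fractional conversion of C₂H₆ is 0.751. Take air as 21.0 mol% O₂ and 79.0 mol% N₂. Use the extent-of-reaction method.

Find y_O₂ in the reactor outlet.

Stoichiometric O₂ = 3.5 × 160 = 560 mol/s; O₂ fed = 560 × 1.325 = 742 mol/s.
N₂ fed = 742 × 79/21 = 2791 mol/s.
Fuel reacted = 0.751 × 160 → ξ = 120.2 mol/s.
Outlet (n = n₀ + ν ξ):
  C₂H₆: 160 − 1(120.2) = 39.84
  O₂: 742 − 3.5(120.2) = 321.4
  N₂: 2791 (inert)
  CO₂: 0 + 2(120.2) = 240.3
  H₂O: 0 + 3(120.2) = 360.5
Total out = 3753 mol/s; y_O₂ = 321.4 / 3753 = 0.08564.

0.0856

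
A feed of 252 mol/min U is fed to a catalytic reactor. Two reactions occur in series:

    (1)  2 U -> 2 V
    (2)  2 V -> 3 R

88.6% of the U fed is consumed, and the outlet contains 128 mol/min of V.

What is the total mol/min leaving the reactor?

300 mol/min

Conversion of U: U consumed = 2ξ₁ = 0.886 × 252 → ξ₁ = 111.6 mol/min.
V balance: n_V = 0 + 2ξ₁ − 2ξ₂ = 128 → ξ₂ = (2·111.6 − 128)/2 = 47.64 mol/min.
Outlet amounts (n = n₀ + Σ ν·ξ):
  U: 252 − 2(111.6) = 28.73
  V: 0 + 2(111.6) − 2(47.64) = 128
  R: 0 + 3(47.64) = 142.9
Total out = 28.73 + 128 + 142.9 = 299.6 mol/min.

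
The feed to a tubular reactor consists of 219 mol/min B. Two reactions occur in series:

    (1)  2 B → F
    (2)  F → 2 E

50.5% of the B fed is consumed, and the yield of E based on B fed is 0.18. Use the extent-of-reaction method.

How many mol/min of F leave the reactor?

Conversion of B: B consumed = 2ξ₁ = 0.505 × 219 → ξ₁ = 55.3 mol/min.
Yield of E: 2ξ₂ / 219 = 0.18 → ξ₂ = 19.71 mol/min.
Outlet amounts (n = n₀ + Σ ν·ξ):
  B: 219 − 2(55.3) = 108.4
  F: 0 + 1(55.3) − 1(19.71) = 35.59
  E: 0 + 2(19.71) = 39.42

35.6 mol/min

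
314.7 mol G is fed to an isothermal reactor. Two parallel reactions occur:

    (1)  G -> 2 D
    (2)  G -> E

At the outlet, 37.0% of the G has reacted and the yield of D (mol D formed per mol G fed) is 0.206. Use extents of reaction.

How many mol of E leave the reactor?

84 mol

Yield of D: 2ξ₁ / 314.7 = 0.206 → ξ₁ = 32.41 mol.
Conversion of G: 1ξ₁ + 1ξ₂ = 0.37 × 314.7 = 116.4 → ξ₂ = 84.02 mol.
Outlet amounts (n = n₀ + Σ ν·ξ):
  G: 314.7 − 1(32.41) − 1(84.02) = 198.3
  D: 0 + 2(32.41) = 64.83
  E: 0 + 1(84.02) = 84.02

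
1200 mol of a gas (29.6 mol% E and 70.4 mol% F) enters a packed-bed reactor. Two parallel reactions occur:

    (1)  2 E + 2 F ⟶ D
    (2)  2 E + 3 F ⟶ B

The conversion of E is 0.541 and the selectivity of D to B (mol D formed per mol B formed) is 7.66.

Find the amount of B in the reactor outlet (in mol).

11.1 mol

Conversion of E: E consumed = 0.541 × 355.2 = 192.2 mol = 2ξ₁ + 2ξ₂.
Selectivity: 1ξ₁ / (1ξ₂) = 7.66 → ξ₁ = 7.66 ξ₂.
Substitute: (2·7.66 + 2) ξ₂ = 192.2 → ξ₂ = 11.09 mol, ξ₁ = 84.99 mol.
Outlet amounts (n = n₀ + Σ ν·ξ):
  E: 355.2 − 2(84.99) − 2(11.09) = 163
  F: 844.8 − 2(84.99) − 3(11.09) = 641.5
  D: 0 + 1(84.99) = 84.99
  B: 0 + 1(11.09) = 11.09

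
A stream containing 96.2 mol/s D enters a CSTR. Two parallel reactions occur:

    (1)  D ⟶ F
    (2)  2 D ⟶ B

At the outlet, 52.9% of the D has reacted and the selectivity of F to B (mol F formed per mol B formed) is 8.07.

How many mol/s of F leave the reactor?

40.8 mol/s

Conversion of D: D consumed = 0.529 × 96.2 = 50.89 mol/s = 1ξ₁ + 2ξ₂.
Selectivity: 1ξ₁ / (1ξ₂) = 8.07 → ξ₁ = 8.07 ξ₂.
Substitute: (1·8.07 + 2) ξ₂ = 50.89 → ξ₂ = 5.054 mol/s, ξ₁ = 40.78 mol/s.
Outlet amounts (n = n₀ + Σ ν·ξ):
  D: 96.2 − 1(40.78) − 2(5.054) = 45.31
  F: 0 + 1(40.78) = 40.78
  B: 0 + 1(5.054) = 5.054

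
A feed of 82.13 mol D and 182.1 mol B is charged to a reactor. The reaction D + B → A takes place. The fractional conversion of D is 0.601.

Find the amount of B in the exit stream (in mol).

D reacted = 0.601 × 82.13 = 49.36 mol; ν_D = −1, so ξ = 49.36/1 = 49.36 mol.
Outlet amounts (n = n₀ + ν ξ):
  D: 82.13 − 1(49.36) = 32.77
  B: 182.1 − 1(49.36) = 132.7
  A: 0 + 1(49.36) = 49.36

133 mol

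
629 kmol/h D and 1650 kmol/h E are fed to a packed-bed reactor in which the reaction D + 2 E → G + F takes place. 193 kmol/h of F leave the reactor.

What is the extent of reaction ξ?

ξ = 193 kmol/h

For F: n = n₀ + 1ξ → 193 = 0 + 1ξ, giving ξ = 193 kmol/h.
Outlet amounts (n = n₀ + ν ξ):
  D: 629 − 1(193) = 436
  E: 1650 − 2(193) = 1264
  G: 0 + 1(193) = 193
  F: 0 + 1(193) = 193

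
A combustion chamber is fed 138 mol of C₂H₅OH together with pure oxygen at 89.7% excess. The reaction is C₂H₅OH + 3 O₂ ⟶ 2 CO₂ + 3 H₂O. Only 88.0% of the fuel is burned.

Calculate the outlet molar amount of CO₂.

243 mol

Stoichiometric O₂ = 3 × 138 = 414 mol; O₂ fed = 414 × 1.897 = 785.4 mol.
Fuel reacted = 0.88 × 138 → ξ = 121.4 mol.
Outlet (n = n₀ + ν ξ):
  C₂H₅OH: 138 − 1(121.4) = 16.56
  O₂: 785.4 − 3(121.4) = 421
  CO₂: 0 + 2(121.4) = 242.9
  H₂O: 0 + 3(121.4) = 364.3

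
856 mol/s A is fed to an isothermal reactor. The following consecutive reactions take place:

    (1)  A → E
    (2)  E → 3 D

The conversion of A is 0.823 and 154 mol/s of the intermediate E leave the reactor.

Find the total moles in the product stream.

Conversion of A: A consumed = 1ξ₁ = 0.823 × 856 → ξ₁ = 704.5 mol/s.
E balance: n_E = 0 + 1ξ₁ − 1ξ₂ = 154 → ξ₂ = (1·704.5 − 154)/1 = 550.5 mol/s.
Outlet amounts (n = n₀ + Σ ν·ξ):
  A: 856 − 1(704.5) = 151.5
  E: 0 + 1(704.5) − 1(550.5) = 154
  D: 0 + 3(550.5) = 1651
Total out = 151.5 + 154 + 1651 = 1957 mol/s.

1960 mol/s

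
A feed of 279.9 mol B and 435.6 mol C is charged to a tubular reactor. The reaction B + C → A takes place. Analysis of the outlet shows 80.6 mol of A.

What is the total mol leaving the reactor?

For A: n = n₀ + 1ξ → 80.6 = 0 + 1ξ, giving ξ = 80.6 mol.
Outlet amounts (n = n₀ + ν ξ):
  B: 279.9 − 1(80.6) = 199.3
  C: 435.6 − 1(80.6) = 355
  A: 0 + 1(80.6) = 80.6
Total out = 199.3 + 355 + 80.6 = 634.9 mol.

635 mol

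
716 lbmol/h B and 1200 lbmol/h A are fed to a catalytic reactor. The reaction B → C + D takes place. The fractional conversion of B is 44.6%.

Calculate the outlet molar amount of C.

B reacted = 0.446 × 716 = 319.3 lbmol/h; ν_B = −1, so ξ = 319.3/1 = 319.3 lbmol/h.
Outlet amounts (n = n₀ + ν ξ):
  B: 716 − 1(319.3) = 396.7
  C: 0 + 1(319.3) = 319.3
  D: 0 + 1(319.3) = 319.3
  A: 1200 (inert)

319 lbmol/h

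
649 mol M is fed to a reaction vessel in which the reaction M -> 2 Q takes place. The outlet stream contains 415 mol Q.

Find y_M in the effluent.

For Q: n = n₀ + 2ξ → 415 = 0 + 2ξ, giving ξ = 207.5 mol.
Outlet amounts (n = n₀ + ν ξ):
  M: 649 − 1(207.5) = 441.5
  Q: 0 + 2(207.5) = 415
Total out = 856.5 mol; y_M = 441.5 / 856.5 = 0.5155.

0.515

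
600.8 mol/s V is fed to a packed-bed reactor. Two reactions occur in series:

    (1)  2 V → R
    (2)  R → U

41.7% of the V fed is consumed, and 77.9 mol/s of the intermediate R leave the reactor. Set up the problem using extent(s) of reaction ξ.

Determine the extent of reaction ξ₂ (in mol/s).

Conversion of V: V consumed = 2ξ₁ = 0.417 × 600.8 → ξ₁ = 125.3 mol/s.
R balance: n_R = 0 + 1ξ₁ − 1ξ₂ = 77.9 → ξ₂ = (1·125.3 − 77.9)/1 = 47.37 mol/s.
Outlet amounts (n = n₀ + Σ ν·ξ):
  V: 600.8 − 2(125.3) = 350.3
  R: 0 + 1(125.3) − 1(47.37) = 77.9
  U: 0 + 1(47.37) = 47.37

ξ₂ = 47.4 mol/s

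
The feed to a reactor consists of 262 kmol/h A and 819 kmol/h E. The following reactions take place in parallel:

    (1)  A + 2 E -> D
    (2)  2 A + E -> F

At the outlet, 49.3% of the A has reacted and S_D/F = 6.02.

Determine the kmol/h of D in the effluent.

97 kmol/h

Conversion of A: A consumed = 0.493 × 262 = 129.2 kmol/h = 1ξ₁ + 2ξ₂.
Selectivity: 1ξ₁ / (1ξ₂) = 6.02 → ξ₁ = 6.02 ξ₂.
Substitute: (1·6.02 + 2) ξ₂ = 129.2 → ξ₂ = 16.11 kmol/h, ξ₁ = 96.96 kmol/h.
Outlet amounts (n = n₀ + Σ ν·ξ):
  A: 262 − 1(96.96) − 2(16.11) = 132.8
  E: 819 − 2(96.96) − 1(16.11) = 609
  D: 0 + 1(96.96) = 96.96
  F: 0 + 1(16.11) = 16.11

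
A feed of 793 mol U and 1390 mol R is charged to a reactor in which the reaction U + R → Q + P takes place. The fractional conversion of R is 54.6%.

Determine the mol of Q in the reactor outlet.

R reacted = 0.546 × 1390 = 758.9 mol; ν_R = −1, so ξ = 758.9/1 = 758.9 mol.
Outlet amounts (n = n₀ + ν ξ):
  U: 793 − 1(758.9) = 34.06
  R: 1390 − 1(758.9) = 631.1
  Q: 0 + 1(758.9) = 758.9
  P: 0 + 1(758.9) = 758.9

759 mol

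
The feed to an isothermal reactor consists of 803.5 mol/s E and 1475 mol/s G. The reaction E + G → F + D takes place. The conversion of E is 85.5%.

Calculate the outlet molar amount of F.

687 mol/s

E reacted = 0.855 × 803.5 = 687 mol/s; ν_E = −1, so ξ = 687/1 = 687 mol/s.
Outlet amounts (n = n₀ + ν ξ):
  E: 803.5 − 1(687) = 116.5
  G: 1475 − 1(687) = 788
  F: 0 + 1(687) = 687
  D: 0 + 1(687) = 687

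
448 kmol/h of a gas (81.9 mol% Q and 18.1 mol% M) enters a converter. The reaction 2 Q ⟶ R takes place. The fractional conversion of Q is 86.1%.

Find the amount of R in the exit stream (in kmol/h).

158 kmol/h

Q reacted = 0.861 × 366.9 = 315.9 kmol/h; ν_Q = −2, so ξ = 315.9/2 = 158 kmol/h.
Outlet amounts (n = n₀ + ν ξ):
  Q: 366.9 − 2(158) = 51
  R: 0 + 1(158) = 158
  M: 81.09 (inert)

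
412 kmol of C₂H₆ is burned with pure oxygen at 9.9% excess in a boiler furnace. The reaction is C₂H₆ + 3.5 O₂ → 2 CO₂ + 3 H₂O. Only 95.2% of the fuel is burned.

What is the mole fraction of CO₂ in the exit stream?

Stoichiometric O₂ = 3.5 × 412 = 1442 kmol; O₂ fed = 1442 × 1.099 = 1585 kmol.
Fuel reacted = 0.952 × 412 → ξ = 392.2 kmol.
Outlet (n = n₀ + ν ξ):
  C₂H₆: 412 − 1(392.2) = 19.78
  O₂: 1585 − 3.5(392.2) = 212
  CO₂: 0 + 2(392.2) = 784.4
  H₂O: 0 + 3(392.2) = 1177
Total out = 2193 kmol; y_CO₂ = 784.4 / 2193 = 0.3577.

0.358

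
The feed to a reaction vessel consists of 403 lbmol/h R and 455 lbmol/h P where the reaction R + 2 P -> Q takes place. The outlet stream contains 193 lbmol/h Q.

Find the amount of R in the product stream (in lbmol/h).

210 lbmol/h

For Q: n = n₀ + 1ξ → 193 = 0 + 1ξ, giving ξ = 193 lbmol/h.
Outlet amounts (n = n₀ + ν ξ):
  R: 403 − 1(193) = 210
  P: 455 − 2(193) = 69
  Q: 0 + 1(193) = 193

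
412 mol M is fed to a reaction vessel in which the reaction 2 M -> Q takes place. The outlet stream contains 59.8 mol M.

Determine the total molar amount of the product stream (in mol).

For M: n = n₀ − 2ξ → 59.8 = 412 − 2ξ, giving ξ = 176.1 mol.
Outlet amounts (n = n₀ + ν ξ):
  M: 412 − 2(176.1) = 59.8
  Q: 0 + 1(176.1) = 176.1
Total out = 59.8 + 176.1 = 235.9 mol.

236 mol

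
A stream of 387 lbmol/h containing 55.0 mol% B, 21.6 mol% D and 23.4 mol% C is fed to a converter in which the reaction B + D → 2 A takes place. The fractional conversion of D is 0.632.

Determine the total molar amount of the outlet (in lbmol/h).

387 lbmol/h

D reacted = 0.632 × 83.59 = 52.83 lbmol/h; ν_D = −1, so ξ = 52.83/1 = 52.83 lbmol/h.
Outlet amounts (n = n₀ + ν ξ):
  B: 212.8 − 1(52.83) = 160
  D: 83.59 − 1(52.83) = 30.76
  A: 0 + 2(52.83) = 105.7
  C: 90.56 (inert)
Total out = 160 + 30.76 + 105.7 + 90.56 = 387 lbmol/h.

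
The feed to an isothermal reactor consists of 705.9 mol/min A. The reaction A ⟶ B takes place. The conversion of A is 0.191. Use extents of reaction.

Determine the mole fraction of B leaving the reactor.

0.191

A reacted = 0.191 × 705.9 = 134.8 mol/min; ν_A = −1, so ξ = 134.8/1 = 134.8 mol/min.
Outlet amounts (n = n₀ + ν ξ):
  A: 705.9 − 1(134.8) = 571.1
  B: 0 + 1(134.8) = 134.8
Total out = 705.9 mol/min; y_B = 134.8 / 705.9 = 0.191.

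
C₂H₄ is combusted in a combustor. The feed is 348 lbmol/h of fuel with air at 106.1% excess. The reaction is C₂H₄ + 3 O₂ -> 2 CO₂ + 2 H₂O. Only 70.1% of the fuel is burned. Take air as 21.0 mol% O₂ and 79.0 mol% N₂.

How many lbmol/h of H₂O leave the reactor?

Stoichiometric O₂ = 3 × 348 = 1044 lbmol/h; O₂ fed = 1044 × 2.061 = 2152 lbmol/h.
N₂ fed = 2152 × 79/21 = 8094 lbmol/h.
Fuel reacted = 0.701 × 348 → ξ = 243.9 lbmol/h.
Outlet (n = n₀ + ν ξ):
  C₂H₄: 348 − 1(243.9) = 104.1
  O₂: 2152 − 3(243.9) = 1420
  N₂: 8094 (inert)
  CO₂: 0 + 2(243.9) = 487.9
  H₂O: 0 + 2(243.9) = 487.9

488 lbmol/h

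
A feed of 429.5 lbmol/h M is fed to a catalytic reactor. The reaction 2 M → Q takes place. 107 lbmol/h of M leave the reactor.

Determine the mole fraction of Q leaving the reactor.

For M: n = n₀ − 2ξ → 107 = 429.5 − 2ξ, giving ξ = 161.2 lbmol/h.
Outlet amounts (n = n₀ + ν ξ):
  M: 429.5 − 2(161.2) = 107
  Q: 0 + 1(161.2) = 161.2
Total out = 268.2 lbmol/h; y_Q = 161.2 / 268.2 = 0.6011.

0.601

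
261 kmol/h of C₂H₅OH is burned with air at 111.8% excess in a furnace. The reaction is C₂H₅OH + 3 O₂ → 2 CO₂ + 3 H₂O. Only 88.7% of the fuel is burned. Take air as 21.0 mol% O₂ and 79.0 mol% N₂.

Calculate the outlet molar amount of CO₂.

463 kmol/h

Stoichiometric O₂ = 3 × 261 = 783 kmol/h; O₂ fed = 783 × 2.118 = 1658 kmol/h.
N₂ fed = 1658 × 79/21 = 6239 kmol/h.
Fuel reacted = 0.887 × 261 → ξ = 231.5 kmol/h.
Outlet (n = n₀ + ν ξ):
  C₂H₅OH: 261 − 1(231.5) = 29.49
  O₂: 1658 − 3(231.5) = 963.9
  N₂: 6239 (inert)
  CO₂: 0 + 2(231.5) = 463
  H₂O: 0 + 3(231.5) = 694.5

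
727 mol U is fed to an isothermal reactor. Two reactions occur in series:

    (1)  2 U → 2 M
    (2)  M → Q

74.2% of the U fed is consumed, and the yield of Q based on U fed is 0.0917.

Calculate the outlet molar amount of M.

473 mol

Conversion of U: U consumed = 2ξ₁ = 0.742 × 727 → ξ₁ = 269.7 mol.
Yield of Q: 1ξ₂ / 727 = 0.0917 → ξ₂ = 66.67 mol.
Outlet amounts (n = n₀ + Σ ν·ξ):
  U: 727 − 2(269.7) = 187.6
  M: 0 + 2(269.7) − 1(66.67) = 472.8
  Q: 0 + 1(66.67) = 66.67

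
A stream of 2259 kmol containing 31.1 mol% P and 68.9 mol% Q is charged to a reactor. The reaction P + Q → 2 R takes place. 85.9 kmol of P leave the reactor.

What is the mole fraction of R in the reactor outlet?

0.546

For P: n = n₀ − 1ξ → 85.9 = 702.5 − 1ξ, giving ξ = 616.6 kmol.
Outlet amounts (n = n₀ + ν ξ):
  P: 702.5 − 1(616.6) = 85.9
  Q: 1556 − 1(616.6) = 939.8
  R: 0 + 2(616.6) = 1233
Total out = 2259 kmol; y_R = 1233 / 2259 = 0.5459.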